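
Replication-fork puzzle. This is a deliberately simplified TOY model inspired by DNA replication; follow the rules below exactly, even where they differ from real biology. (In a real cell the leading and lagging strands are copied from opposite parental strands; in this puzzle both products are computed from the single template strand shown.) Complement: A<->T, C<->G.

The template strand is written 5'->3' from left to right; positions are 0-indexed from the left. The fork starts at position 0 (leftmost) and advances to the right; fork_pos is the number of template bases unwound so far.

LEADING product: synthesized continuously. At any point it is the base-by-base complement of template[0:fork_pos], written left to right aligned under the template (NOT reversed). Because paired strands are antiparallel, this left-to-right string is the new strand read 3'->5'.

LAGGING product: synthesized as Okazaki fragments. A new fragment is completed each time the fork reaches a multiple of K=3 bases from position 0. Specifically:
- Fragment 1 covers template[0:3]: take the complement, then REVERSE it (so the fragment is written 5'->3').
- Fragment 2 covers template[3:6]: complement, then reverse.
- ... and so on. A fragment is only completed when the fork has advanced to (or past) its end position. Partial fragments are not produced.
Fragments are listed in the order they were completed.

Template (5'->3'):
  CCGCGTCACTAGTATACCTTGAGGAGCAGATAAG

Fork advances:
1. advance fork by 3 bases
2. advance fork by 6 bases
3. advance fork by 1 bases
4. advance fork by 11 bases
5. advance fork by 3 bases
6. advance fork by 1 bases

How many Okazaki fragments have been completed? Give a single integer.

Answer: 8

Derivation:
Step 1: advance 3 -> fork_pos = 0 + 3 = 3. Reached multiple(s) of 3: 3 -> fragment 1 completed (1 total).
Step 2: advance 6 -> fork_pos = 3 + 6 = 9. Reached multiple(s) of 3: 6, 9 -> fragments 2-3 completed (3 total).
Step 3: advance 1 -> fork_pos = 9 + 1 = 10. Next multiple of 3 is 12 (not reached); still 3 fragment(s).
Step 4: advance 11 -> fork_pos = 10 + 11 = 21. Reached multiple(s) of 3: 12, 15, 18, 21 -> fragments 4-7 completed (7 total).
Step 5: advance 3 -> fork_pos = 21 + 3 = 24. Reached multiple(s) of 3: 24 -> fragment 8 completed (8 total).
Step 6: advance 1 -> fork_pos = 24 + 1 = 25. Next multiple of 3 is 27 (not reached); still 8 fragment(s).
Check: final fork_pos = 25; the multiples of 3 that are <= 25 are 3..24 -> 25 // 3 = 8 completed fragment(s).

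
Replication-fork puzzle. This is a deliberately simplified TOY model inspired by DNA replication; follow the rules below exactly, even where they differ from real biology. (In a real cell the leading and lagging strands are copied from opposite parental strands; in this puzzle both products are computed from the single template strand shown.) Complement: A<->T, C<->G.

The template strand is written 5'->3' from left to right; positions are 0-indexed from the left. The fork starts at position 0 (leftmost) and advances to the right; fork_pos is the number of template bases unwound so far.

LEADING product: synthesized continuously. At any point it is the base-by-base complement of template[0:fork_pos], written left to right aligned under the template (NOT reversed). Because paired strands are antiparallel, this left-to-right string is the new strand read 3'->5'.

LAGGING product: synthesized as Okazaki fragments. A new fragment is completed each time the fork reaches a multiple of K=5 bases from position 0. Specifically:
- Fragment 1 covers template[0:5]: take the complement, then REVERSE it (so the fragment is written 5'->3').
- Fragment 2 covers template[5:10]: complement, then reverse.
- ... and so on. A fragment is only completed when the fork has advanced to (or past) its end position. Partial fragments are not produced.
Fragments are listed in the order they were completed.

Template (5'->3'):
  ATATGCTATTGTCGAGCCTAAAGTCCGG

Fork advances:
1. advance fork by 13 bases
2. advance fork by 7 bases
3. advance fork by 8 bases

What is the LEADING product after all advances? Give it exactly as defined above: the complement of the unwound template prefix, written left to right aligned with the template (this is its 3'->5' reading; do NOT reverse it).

Step 1: advance 13 -> fork_pos = 0 + 13 = 13.
Step 2: advance 7 -> fork_pos = 13 + 7 = 20.
Step 3: advance 8 -> fork_pos = 20 + 8 = 28.
Unwound prefix: template[0:28] = ATATGCTATTGTCGAGCCTAAAGTCCGG
Complement it base by base (A<->T, C<->G), keeping left-to-right order:
  [0:5] ATATG -> TATAC
  [5:10] CTATT -> GATAA
  [10:15] GTCGA -> CAGCT
  [15:20] GCCTA -> CGGAT
  [20:25] AAGTC -> TTCAG
  [25:28] CGG -> GCC
Concatenate: TATACGATAACAGCTCGGATTTCAGGCC (length 28; written aligned with the template, i.e. 3'->5').

Answer: TATACGATAACAGCTCGGATTTCAGGCC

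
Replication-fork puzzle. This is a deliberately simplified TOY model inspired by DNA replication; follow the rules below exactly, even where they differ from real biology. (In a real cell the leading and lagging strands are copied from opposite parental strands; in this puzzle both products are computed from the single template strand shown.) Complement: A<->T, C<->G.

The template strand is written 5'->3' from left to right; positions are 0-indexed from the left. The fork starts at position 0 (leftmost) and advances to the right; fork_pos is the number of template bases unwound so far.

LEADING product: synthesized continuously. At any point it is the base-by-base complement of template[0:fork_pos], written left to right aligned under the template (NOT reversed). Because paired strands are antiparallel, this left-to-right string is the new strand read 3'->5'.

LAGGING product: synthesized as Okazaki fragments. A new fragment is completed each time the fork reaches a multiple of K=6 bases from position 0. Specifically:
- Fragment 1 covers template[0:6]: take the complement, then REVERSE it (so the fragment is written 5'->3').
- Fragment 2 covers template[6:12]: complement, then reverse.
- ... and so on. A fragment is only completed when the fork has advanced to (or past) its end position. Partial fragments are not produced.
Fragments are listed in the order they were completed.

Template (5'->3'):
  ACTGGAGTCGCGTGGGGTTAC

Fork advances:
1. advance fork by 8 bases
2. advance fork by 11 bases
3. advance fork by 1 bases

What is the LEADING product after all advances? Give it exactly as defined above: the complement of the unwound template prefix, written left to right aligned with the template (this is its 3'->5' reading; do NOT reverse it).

Step 1: advance 8 -> fork_pos = 0 + 8 = 8.
Step 2: advance 11 -> fork_pos = 8 + 11 = 19.
Step 3: advance 1 -> fork_pos = 19 + 1 = 20.
Unwound prefix: template[0:20] = ACTGGAGTCGCGTGGGGTTA
Complement it base by base (A<->T, C<->G), keeping left-to-right order:
  [0:5] ACTGG -> TGACC
  [5:10] AGTCG -> TCAGC
  [10:15] CGTGG -> GCACC
  [15:20] GGTTA -> CCAAT
Concatenate: TGACCTCAGCGCACCCCAAT (length 20; written aligned with the template, i.e. 3'->5').

Answer: TGACCTCAGCGCACCCCAAT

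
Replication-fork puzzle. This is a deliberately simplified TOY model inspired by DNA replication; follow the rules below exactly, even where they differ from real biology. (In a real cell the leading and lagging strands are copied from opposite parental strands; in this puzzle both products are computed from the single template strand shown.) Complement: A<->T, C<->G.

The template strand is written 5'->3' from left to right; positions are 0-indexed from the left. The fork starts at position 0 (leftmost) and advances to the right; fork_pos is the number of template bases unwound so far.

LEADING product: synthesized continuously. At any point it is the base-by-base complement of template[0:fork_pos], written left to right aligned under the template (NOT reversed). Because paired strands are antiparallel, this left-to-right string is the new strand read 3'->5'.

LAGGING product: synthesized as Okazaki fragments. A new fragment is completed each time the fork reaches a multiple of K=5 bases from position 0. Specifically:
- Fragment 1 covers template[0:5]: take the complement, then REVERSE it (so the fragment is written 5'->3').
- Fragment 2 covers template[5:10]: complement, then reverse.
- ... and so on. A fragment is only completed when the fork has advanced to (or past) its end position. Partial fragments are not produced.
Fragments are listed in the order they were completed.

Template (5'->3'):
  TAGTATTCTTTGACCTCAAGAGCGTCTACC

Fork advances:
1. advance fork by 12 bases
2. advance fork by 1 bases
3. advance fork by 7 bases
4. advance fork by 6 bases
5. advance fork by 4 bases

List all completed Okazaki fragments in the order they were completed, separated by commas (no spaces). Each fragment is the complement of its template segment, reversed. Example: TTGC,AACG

Step 1: advance 12 -> fork_pos = 0 + 12 = 12. Reached multiple(s) of 5: 5, 10 -> fragments 1-2 completed (2 total).
Step 2: advance 1 -> fork_pos = 12 + 1 = 13. Next multiple of 5 is 15 (not reached); still 2 fragment(s).
Step 3: advance 7 -> fork_pos = 13 + 7 = 20. Reached multiple(s) of 5: 15, 20 -> fragments 3-4 completed (4 total).
Step 4: advance 6 -> fork_pos = 20 + 6 = 26. Reached multiple(s) of 5: 25 -> fragment 5 completed (5 total).
Step 5: advance 4 -> fork_pos = 26 + 4 = 30. Reached multiple(s) of 5: 30 -> fragment 6 completed (6 total).
Final fork_pos = 30, so 6 fragment(s) are complete. Build each: template segment -> complement -> reverse.
Fragment 1: template[0:5] = TAGTA -> complement ATCAT -> reversed TACTA
Fragment 2: template[5:10] = TTCTT -> complement AAGAA -> reversed AAGAA
Fragment 3: template[10:15] = TGACC -> complement ACTGG -> reversed GGTCA
Fragment 4: template[15:20] = TCAAG -> complement AGTTC -> reversed CTTGA
Fragment 5: template[20:25] = AGCGT -> complement TCGCA -> reversed ACGCT
Fragment 6: template[25:30] = CTACC -> complement GATGG -> reversed GGTAG

Answer: TACTA,AAGAA,GGTCA,CTTGA,ACGCT,GGTAG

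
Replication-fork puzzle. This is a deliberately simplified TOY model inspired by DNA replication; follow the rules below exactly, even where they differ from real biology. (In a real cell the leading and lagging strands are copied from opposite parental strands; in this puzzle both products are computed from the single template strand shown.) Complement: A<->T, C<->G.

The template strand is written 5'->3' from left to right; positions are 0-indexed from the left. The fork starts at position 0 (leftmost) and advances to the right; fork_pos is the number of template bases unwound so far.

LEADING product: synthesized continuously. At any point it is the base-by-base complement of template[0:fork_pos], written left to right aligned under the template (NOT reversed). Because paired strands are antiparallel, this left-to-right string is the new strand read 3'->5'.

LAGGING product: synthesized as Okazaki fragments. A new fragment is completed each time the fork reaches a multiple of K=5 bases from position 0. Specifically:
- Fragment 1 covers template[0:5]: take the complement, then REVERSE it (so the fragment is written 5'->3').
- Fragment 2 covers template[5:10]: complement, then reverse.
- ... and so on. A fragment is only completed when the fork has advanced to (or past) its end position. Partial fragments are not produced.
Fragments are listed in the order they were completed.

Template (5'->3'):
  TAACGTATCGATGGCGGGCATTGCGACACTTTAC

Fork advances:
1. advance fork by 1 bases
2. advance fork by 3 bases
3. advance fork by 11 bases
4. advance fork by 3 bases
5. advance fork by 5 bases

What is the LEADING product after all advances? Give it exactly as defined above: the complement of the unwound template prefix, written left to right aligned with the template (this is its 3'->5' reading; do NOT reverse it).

Step 1: advance 1 -> fork_pos = 0 + 1 = 1.
Step 2: advance 3 -> fork_pos = 1 + 3 = 4.
Step 3: advance 11 -> fork_pos = 4 + 11 = 15.
Step 4: advance 3 -> fork_pos = 15 + 3 = 18.
Step 5: advance 5 -> fork_pos = 18 + 5 = 23.
Unwound prefix: template[0:23] = TAACGTATCGATGGCGGGCATTG
Complement it base by base (A<->T, C<->G), keeping left-to-right order:
  [0:5] TAACG -> ATTGC
  [5:10] TATCG -> ATAGC
  [10:15] ATGGC -> TACCG
  [15:20] GGGCA -> CCCGT
  [20:23] TTG -> AAC
Concatenate: ATTGCATAGCTACCGCCCGTAAC (length 23; written aligned with the template, i.e. 3'->5').

Answer: ATTGCATAGCTACCGCCCGTAAC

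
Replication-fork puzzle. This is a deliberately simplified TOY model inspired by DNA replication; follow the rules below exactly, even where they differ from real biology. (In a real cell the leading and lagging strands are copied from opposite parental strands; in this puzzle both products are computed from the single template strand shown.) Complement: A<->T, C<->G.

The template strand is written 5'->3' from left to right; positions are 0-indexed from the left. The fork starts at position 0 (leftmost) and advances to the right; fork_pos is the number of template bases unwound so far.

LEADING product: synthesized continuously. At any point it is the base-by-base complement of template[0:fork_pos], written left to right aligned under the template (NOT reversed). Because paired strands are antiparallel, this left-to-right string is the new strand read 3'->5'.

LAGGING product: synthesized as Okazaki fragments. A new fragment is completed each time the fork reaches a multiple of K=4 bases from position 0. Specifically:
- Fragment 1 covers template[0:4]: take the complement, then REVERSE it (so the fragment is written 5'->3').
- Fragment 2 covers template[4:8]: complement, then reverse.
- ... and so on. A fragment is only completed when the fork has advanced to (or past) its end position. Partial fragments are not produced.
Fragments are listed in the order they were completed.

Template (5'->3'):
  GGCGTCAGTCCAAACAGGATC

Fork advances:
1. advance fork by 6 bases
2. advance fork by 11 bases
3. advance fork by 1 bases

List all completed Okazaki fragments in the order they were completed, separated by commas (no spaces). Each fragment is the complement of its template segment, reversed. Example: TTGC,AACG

Answer: CGCC,CTGA,TGGA,TGTT

Derivation:
Step 1: advance 6 -> fork_pos = 0 + 6 = 6. Reached multiple(s) of 4: 4 -> fragment 1 completed (1 total).
Step 2: advance 11 -> fork_pos = 6 + 11 = 17. Reached multiple(s) of 4: 8, 12, 16 -> fragments 2-4 completed (4 total).
Step 3: advance 1 -> fork_pos = 17 + 1 = 18. Next multiple of 4 is 20 (not reached); still 4 fragment(s).
Final fork_pos = 18, so 4 fragment(s) are complete. Build each: template segment -> complement -> reverse.
Fragment 1: template[0:4] = GGCG -> complement CCGC -> reversed CGCC
Fragment 2: template[4:8] = TCAG -> complement AGTC -> reversed CTGA
Fragment 3: template[8:12] = TCCA -> complement AGGT -> reversed TGGA
Fragment 4: template[12:16] = AACA -> complement TTGT -> reversed TGTT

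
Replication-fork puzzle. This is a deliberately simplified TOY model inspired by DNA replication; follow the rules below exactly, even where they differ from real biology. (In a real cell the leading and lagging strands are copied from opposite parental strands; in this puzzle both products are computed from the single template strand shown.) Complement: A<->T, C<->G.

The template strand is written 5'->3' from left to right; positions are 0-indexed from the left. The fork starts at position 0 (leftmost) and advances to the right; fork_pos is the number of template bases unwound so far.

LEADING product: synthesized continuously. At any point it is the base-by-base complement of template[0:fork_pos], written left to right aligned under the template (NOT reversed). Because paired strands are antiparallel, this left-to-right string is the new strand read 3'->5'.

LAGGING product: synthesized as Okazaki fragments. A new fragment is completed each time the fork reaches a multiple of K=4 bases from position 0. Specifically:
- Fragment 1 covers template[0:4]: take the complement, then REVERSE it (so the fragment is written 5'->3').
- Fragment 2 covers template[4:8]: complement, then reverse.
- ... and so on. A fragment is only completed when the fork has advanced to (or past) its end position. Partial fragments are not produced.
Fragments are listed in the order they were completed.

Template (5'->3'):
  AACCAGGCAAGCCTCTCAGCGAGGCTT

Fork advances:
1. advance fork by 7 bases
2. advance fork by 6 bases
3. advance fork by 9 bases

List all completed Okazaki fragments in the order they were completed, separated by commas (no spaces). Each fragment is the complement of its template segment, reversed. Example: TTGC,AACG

Step 1: advance 7 -> fork_pos = 0 + 7 = 7. Reached multiple(s) of 4: 4 -> fragment 1 completed (1 total).
Step 2: advance 6 -> fork_pos = 7 + 6 = 13. Reached multiple(s) of 4: 8, 12 -> fragments 2-3 completed (3 total).
Step 3: advance 9 -> fork_pos = 13 + 9 = 22. Reached multiple(s) of 4: 16, 20 -> fragments 4-5 completed (5 total).
Final fork_pos = 22, so 5 fragment(s) are complete. Build each: template segment -> complement -> reverse.
Fragment 1: template[0:4] = AACC -> complement TTGG -> reversed GGTT
Fragment 2: template[4:8] = AGGC -> complement TCCG -> reversed GCCT
Fragment 3: template[8:12] = AAGC -> complement TTCG -> reversed GCTT
Fragment 4: template[12:16] = CTCT -> complement GAGA -> reversed AGAG
Fragment 5: template[16:20] = CAGC -> complement GTCG -> reversed GCTG

Answer: GGTT,GCCT,GCTT,AGAG,GCTG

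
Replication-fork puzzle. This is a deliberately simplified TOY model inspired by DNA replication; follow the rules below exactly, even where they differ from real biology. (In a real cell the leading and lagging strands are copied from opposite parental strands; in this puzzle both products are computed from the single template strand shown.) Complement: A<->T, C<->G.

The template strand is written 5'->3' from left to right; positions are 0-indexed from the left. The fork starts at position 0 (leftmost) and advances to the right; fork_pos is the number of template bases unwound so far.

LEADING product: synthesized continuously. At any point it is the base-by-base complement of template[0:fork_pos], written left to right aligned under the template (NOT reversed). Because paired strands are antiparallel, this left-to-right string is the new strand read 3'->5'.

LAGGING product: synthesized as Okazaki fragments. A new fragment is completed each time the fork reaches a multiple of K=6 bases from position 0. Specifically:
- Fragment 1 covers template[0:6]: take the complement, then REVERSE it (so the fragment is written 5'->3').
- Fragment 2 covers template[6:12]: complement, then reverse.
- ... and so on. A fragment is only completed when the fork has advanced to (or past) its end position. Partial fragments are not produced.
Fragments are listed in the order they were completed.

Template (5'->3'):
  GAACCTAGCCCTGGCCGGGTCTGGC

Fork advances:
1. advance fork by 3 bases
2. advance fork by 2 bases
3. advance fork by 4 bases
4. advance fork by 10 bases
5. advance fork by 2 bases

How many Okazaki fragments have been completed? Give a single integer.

Answer: 3

Derivation:
Step 1: advance 3 -> fork_pos = 0 + 3 = 3. Next multiple of 6 is 6 (not reached); still 0 fragment(s).
Step 2: advance 2 -> fork_pos = 3 + 2 = 5. Next multiple of 6 is 6 (not reached); still 0 fragment(s).
Step 3: advance 4 -> fork_pos = 5 + 4 = 9. Reached multiple(s) of 6: 6 -> fragment 1 completed (1 total).
Step 4: advance 10 -> fork_pos = 9 + 10 = 19. Reached multiple(s) of 6: 12, 18 -> fragments 2-3 completed (3 total).
Step 5: advance 2 -> fork_pos = 19 + 2 = 21. Next multiple of 6 is 24 (not reached); still 3 fragment(s).
Check: final fork_pos = 21; the multiples of 6 that are <= 21 are 6..18 -> 21 // 6 = 3 completed fragment(s).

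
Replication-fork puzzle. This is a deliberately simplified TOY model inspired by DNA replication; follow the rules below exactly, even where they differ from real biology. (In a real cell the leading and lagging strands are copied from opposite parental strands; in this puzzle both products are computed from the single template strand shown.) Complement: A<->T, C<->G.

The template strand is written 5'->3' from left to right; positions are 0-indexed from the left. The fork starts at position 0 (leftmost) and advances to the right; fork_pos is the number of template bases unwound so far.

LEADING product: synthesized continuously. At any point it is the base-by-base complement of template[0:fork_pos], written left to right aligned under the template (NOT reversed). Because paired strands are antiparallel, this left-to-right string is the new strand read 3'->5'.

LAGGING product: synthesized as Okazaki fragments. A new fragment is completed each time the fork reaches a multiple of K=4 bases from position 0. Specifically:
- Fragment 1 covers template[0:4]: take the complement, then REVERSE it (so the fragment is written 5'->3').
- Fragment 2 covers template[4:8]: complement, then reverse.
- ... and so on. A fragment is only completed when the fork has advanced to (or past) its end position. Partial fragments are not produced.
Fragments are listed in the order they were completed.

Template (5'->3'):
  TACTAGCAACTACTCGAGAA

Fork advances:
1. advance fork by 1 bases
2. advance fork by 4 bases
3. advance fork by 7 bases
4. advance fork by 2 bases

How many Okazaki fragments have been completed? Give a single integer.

Answer: 3

Derivation:
Step 1: advance 1 -> fork_pos = 0 + 1 = 1. Next multiple of 4 is 4 (not reached); still 0 fragment(s).
Step 2: advance 4 -> fork_pos = 1 + 4 = 5. Reached multiple(s) of 4: 4 -> fragment 1 completed (1 total).
Step 3: advance 7 -> fork_pos = 5 + 7 = 12. Reached multiple(s) of 4: 8, 12 -> fragments 2-3 completed (3 total).
Step 4: advance 2 -> fork_pos = 12 + 2 = 14. Next multiple of 4 is 16 (not reached); still 3 fragment(s).
Check: final fork_pos = 14; the multiples of 4 that are <= 14 are 4..12 -> 14 // 4 = 3 completed fragment(s).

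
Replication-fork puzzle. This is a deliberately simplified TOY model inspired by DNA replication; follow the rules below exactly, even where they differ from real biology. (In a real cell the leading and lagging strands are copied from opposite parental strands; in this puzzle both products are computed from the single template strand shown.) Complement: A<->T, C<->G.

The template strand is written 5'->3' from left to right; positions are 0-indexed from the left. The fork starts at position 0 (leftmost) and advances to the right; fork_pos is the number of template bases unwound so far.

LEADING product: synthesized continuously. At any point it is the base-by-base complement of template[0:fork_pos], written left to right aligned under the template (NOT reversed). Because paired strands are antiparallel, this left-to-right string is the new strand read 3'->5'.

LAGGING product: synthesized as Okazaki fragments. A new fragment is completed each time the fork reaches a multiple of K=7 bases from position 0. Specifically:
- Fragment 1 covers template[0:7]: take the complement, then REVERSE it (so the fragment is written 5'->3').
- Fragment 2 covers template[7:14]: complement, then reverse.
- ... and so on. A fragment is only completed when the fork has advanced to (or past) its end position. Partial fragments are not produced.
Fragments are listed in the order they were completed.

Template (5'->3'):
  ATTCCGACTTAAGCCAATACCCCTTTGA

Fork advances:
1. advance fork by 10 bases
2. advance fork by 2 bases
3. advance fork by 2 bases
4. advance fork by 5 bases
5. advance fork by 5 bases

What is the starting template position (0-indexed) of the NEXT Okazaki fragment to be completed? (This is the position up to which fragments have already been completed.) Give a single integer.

Step 1: advance 10 -> fork_pos = 0 + 10 = 10. Reached multiple(s) of 7: 7 -> fragment 1 completed (1 total).
Step 2: advance 2 -> fork_pos = 10 + 2 = 12. Next multiple of 7 is 14 (not reached); still 1 fragment(s).
Step 3: advance 2 -> fork_pos = 12 + 2 = 14. Reached multiple(s) of 7: 14 -> fragment 2 completed (2 total).
Step 4: advance 5 -> fork_pos = 14 + 5 = 19. Next multiple of 7 is 21 (not reached); still 2 fragment(s).
Step 5: advance 5 -> fork_pos = 19 + 5 = 24. Reached multiple(s) of 7: 21 -> fragment 3 completed (3 total).
3 fragment(s) completed, covering template[0:21] (3 x 7 = 21). The next fragment, fragment 4, covers template[21:28], so it starts at position 21.

Answer: 21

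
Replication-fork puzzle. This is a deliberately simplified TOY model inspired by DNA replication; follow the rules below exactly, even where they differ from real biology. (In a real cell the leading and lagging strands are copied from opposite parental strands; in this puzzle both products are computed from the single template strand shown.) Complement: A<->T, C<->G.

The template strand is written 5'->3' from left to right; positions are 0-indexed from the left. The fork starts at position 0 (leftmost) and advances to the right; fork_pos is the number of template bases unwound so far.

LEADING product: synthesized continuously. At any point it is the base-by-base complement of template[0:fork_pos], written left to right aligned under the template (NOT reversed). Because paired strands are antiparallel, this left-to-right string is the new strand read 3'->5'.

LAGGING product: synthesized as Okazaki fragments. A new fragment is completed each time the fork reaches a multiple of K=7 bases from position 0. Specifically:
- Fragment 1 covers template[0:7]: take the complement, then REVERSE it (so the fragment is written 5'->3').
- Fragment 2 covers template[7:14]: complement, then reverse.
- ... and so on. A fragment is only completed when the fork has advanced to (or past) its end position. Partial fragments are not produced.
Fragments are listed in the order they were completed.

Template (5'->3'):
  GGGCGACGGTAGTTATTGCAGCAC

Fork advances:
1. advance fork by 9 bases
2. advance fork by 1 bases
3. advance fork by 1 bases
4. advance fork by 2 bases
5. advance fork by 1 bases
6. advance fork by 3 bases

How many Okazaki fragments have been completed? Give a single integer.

Step 1: advance 9 -> fork_pos = 0 + 9 = 9. Reached multiple(s) of 7: 7 -> fragment 1 completed (1 total).
Step 2: advance 1 -> fork_pos = 9 + 1 = 10. Next multiple of 7 is 14 (not reached); still 1 fragment(s).
Step 3: advance 1 -> fork_pos = 10 + 1 = 11. Next multiple of 7 is 14 (not reached); still 1 fragment(s).
Step 4: advance 2 -> fork_pos = 11 + 2 = 13. Next multiple of 7 is 14 (not reached); still 1 fragment(s).
Step 5: advance 1 -> fork_pos = 13 + 1 = 14. Reached multiple(s) of 7: 14 -> fragment 2 completed (2 total).
Step 6: advance 3 -> fork_pos = 14 + 3 = 17. Next multiple of 7 is 21 (not reached); still 2 fragment(s).
Check: final fork_pos = 17; the multiples of 7 that are <= 17 are 7..14 -> 17 // 7 = 2 completed fragment(s).

Answer: 2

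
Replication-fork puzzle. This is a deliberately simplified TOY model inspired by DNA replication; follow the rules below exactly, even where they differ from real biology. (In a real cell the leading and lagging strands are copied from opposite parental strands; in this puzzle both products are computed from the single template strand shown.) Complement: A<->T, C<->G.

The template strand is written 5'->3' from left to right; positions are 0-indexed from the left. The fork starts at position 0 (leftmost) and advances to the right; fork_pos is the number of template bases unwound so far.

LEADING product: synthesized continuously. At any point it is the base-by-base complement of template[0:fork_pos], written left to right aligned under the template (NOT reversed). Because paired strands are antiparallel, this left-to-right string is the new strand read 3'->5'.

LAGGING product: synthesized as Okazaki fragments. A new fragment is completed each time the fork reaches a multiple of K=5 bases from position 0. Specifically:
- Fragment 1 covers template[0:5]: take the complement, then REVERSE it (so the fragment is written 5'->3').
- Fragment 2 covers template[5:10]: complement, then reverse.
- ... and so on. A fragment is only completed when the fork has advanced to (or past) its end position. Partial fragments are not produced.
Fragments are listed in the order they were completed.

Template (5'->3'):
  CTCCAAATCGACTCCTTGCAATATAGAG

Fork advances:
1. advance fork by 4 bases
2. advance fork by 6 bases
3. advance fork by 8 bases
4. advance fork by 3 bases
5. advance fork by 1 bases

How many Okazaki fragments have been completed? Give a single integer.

Step 1: advance 4 -> fork_pos = 0 + 4 = 4. Next multiple of 5 is 5 (not reached); still 0 fragment(s).
Step 2: advance 6 -> fork_pos = 4 + 6 = 10. Reached multiple(s) of 5: 5, 10 -> fragments 1-2 completed (2 total).
Step 3: advance 8 -> fork_pos = 10 + 8 = 18. Reached multiple(s) of 5: 15 -> fragment 3 completed (3 total).
Step 4: advance 3 -> fork_pos = 18 + 3 = 21. Reached multiple(s) of 5: 20 -> fragment 4 completed (4 total).
Step 5: advance 1 -> fork_pos = 21 + 1 = 22. Next multiple of 5 is 25 (not reached); still 4 fragment(s).
Check: final fork_pos = 22; the multiples of 5 that are <= 22 are 5..20 -> 22 // 5 = 4 completed fragment(s).

Answer: 4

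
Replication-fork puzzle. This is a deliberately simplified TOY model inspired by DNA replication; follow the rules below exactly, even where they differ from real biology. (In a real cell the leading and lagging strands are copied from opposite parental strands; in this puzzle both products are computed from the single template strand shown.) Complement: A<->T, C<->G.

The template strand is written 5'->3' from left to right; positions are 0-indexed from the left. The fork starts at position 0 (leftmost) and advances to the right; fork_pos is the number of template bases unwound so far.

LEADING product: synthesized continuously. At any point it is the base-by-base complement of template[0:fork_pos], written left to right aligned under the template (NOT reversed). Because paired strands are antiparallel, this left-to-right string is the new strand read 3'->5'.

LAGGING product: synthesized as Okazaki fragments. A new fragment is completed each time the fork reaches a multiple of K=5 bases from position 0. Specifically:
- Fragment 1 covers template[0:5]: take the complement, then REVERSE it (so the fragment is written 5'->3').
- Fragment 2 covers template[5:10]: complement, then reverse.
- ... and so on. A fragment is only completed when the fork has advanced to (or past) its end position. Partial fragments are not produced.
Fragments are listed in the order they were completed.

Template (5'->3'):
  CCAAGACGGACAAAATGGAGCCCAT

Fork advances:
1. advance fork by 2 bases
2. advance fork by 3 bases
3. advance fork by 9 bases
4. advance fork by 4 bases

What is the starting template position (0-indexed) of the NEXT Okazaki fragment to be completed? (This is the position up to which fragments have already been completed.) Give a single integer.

Answer: 15

Derivation:
Step 1: advance 2 -> fork_pos = 0 + 2 = 2. Next multiple of 5 is 5 (not reached); still 0 fragment(s).
Step 2: advance 3 -> fork_pos = 2 + 3 = 5. Reached multiple(s) of 5: 5 -> fragment 1 completed (1 total).
Step 3: advance 9 -> fork_pos = 5 + 9 = 14. Reached multiple(s) of 5: 10 -> fragment 2 completed (2 total).
Step 4: advance 4 -> fork_pos = 14 + 4 = 18. Reached multiple(s) of 5: 15 -> fragment 3 completed (3 total).
3 fragment(s) completed, covering template[0:15] (3 x 5 = 15). The next fragment, fragment 4, covers template[15:20], so it starts at position 15.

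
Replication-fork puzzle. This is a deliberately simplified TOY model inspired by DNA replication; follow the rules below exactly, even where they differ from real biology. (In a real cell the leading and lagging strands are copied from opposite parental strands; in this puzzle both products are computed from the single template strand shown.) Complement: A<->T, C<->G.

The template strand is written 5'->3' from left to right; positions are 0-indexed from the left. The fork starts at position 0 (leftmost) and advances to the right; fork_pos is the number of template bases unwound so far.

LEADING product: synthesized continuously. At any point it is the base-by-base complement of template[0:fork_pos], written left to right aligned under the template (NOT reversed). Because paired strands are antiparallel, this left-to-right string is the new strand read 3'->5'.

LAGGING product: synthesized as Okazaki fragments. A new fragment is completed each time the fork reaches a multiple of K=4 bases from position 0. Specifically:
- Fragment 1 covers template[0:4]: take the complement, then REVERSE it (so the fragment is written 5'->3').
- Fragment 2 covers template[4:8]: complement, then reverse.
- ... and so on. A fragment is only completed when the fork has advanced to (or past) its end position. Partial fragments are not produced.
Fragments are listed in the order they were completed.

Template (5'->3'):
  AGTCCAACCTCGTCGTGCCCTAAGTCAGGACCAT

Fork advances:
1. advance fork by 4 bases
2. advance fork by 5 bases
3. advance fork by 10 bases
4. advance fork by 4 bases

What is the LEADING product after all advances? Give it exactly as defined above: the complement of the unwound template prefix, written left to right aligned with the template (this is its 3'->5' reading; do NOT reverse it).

Answer: TCAGGTTGGAGCAGCACGGGATT

Derivation:
Step 1: advance 4 -> fork_pos = 0 + 4 = 4.
Step 2: advance 5 -> fork_pos = 4 + 5 = 9.
Step 3: advance 10 -> fork_pos = 9 + 10 = 19.
Step 4: advance 4 -> fork_pos = 19 + 4 = 23.
Unwound prefix: template[0:23] = AGTCCAACCTCGTCGTGCCCTAA
Complement it base by base (A<->T, C<->G), keeping left-to-right order:
  [0:5] AGTCC -> TCAGG
  [5:10] AACCT -> TTGGA
  [10:15] CGTCG -> GCAGC
  [15:20] TGCCC -> ACGGG
  [20:23] TAA -> ATT
Concatenate: TCAGGTTGGAGCAGCACGGGATT (length 23; written aligned with the template, i.e. 3'->5').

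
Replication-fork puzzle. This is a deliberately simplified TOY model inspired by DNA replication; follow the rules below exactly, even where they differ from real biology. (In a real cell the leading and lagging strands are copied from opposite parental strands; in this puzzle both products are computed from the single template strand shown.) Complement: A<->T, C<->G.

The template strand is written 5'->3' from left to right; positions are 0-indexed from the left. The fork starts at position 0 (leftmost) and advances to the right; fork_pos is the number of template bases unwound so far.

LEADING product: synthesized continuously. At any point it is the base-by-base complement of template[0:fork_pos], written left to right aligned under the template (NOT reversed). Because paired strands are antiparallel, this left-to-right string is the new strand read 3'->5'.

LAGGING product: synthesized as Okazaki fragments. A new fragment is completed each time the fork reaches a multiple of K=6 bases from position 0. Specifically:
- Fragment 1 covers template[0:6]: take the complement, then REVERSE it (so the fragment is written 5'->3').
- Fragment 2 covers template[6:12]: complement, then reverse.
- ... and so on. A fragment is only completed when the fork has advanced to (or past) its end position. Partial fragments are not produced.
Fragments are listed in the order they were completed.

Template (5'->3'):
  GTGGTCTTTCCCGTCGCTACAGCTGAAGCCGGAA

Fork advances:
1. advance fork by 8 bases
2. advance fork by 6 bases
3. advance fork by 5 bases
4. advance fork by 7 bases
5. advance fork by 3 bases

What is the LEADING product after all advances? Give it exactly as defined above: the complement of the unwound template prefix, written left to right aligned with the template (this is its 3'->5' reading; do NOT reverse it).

Answer: CACCAGAAAGGGCAGCGATGTCGACTTCG

Derivation:
Step 1: advance 8 -> fork_pos = 0 + 8 = 8.
Step 2: advance 6 -> fork_pos = 8 + 6 = 14.
Step 3: advance 5 -> fork_pos = 14 + 5 = 19.
Step 4: advance 7 -> fork_pos = 19 + 7 = 26.
Step 5: advance 3 -> fork_pos = 26 + 3 = 29.
Unwound prefix: template[0:29] = GTGGTCTTTCCCGTCGCTACAGCTGAAGC
Complement it base by base (A<->T, C<->G), keeping left-to-right order:
  [0:5] GTGGT -> CACCA
  [5:10] CTTTC -> GAAAG
  [10:15] CCGTC -> GGCAG
  [15:20] GCTAC -> CGATG
  [20:25] AGCTG -> TCGAC
  [25:29] AAGC -> TTCG
Concatenate: CACCAGAAAGGGCAGCGATGTCGACTTCG (length 29; written aligned with the template, i.e. 3'->5').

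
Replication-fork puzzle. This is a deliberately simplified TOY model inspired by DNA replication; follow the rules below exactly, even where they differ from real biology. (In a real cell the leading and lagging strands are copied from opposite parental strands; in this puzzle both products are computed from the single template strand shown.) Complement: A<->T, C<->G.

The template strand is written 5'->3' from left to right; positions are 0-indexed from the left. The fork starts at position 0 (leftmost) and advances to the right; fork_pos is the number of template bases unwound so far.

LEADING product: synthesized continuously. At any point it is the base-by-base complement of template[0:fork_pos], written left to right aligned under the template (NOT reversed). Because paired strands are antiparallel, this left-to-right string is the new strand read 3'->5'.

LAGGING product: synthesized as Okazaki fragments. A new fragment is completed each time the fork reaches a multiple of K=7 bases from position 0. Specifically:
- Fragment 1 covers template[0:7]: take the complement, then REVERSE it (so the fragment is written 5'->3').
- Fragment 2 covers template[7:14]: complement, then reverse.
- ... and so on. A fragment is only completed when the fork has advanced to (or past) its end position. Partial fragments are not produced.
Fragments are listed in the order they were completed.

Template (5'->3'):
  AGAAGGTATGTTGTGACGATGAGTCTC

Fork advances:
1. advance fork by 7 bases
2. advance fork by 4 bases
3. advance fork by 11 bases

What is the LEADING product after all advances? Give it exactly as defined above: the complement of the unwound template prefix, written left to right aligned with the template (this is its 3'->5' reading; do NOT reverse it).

Answer: TCTTCCATACAACACTGCTACT

Derivation:
Step 1: advance 7 -> fork_pos = 0 + 7 = 7.
Step 2: advance 4 -> fork_pos = 7 + 4 = 11.
Step 3: advance 11 -> fork_pos = 11 + 11 = 22.
Unwound prefix: template[0:22] = AGAAGGTATGTTGTGACGATGA
Complement it base by base (A<->T, C<->G), keeping left-to-right order:
  [0:5] AGAAG -> TCTTC
  [5:10] GTATG -> CATAC
  [10:15] TTGTG -> AACAC
  [15:20] ACGAT -> TGCTA
  [20:22] GA -> CT
Concatenate: TCTTCCATACAACACTGCTACT (length 22; written aligned with the template, i.e. 3'->5').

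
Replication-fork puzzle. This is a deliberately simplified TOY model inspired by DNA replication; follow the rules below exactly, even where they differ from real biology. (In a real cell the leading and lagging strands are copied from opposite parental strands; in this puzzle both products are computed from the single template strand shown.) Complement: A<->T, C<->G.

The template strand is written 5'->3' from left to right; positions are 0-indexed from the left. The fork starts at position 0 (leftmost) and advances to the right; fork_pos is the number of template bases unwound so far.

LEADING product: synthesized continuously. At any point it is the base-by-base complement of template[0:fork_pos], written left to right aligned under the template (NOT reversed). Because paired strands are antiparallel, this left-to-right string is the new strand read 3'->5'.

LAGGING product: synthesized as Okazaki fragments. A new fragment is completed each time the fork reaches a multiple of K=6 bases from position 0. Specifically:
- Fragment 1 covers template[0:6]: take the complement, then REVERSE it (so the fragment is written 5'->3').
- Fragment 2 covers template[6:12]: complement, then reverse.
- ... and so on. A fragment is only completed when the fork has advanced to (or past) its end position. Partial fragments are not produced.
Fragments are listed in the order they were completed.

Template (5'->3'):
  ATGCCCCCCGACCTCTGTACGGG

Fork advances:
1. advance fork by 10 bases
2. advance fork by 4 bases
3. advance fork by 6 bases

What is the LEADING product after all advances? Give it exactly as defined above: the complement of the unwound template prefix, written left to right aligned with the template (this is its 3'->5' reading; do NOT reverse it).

Answer: TACGGGGGGCTGGAGACATG

Derivation:
Step 1: advance 10 -> fork_pos = 0 + 10 = 10.
Step 2: advance 4 -> fork_pos = 10 + 4 = 14.
Step 3: advance 6 -> fork_pos = 14 + 6 = 20.
Unwound prefix: template[0:20] = ATGCCCCCCGACCTCTGTAC
Complement it base by base (A<->T, C<->G), keeping left-to-right order:
  [0:5] ATGCC -> TACGG
  [5:10] CCCCG -> GGGGC
  [10:15] ACCTC -> TGGAG
  [15:20] TGTAC -> ACATG
Concatenate: TACGGGGGGCTGGAGACATG (length 20; written aligned with the template, i.e. 3'->5').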